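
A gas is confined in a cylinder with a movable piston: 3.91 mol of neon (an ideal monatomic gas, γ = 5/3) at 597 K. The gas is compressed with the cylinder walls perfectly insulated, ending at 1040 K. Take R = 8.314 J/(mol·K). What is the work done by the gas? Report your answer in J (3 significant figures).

W ≈ -21600 J

Adiabatic ⇒ Q = 0, so W_by = −ΔU = nCᵥ(T₁ − T₂).
Cᵥ = 3R/2 = 12.47 J/(mol·K).
W = (3.91)(12.47)(597 − 1040) = -21601 J.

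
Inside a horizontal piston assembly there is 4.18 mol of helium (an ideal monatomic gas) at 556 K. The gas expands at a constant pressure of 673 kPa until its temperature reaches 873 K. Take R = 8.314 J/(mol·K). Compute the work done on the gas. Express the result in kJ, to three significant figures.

Isobaric: W = P ΔV = nR ΔT.
W = (4.18)(8.314)(873 − 556) = 11017 J.
Work on gas = −W_by = -11017 J.

W ≈ -11.0 kJ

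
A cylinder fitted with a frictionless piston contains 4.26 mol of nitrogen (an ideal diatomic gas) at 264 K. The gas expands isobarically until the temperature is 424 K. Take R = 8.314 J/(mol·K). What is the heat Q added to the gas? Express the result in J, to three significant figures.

Isobaric: W = nRΔT = (4.26)(8.314)(160) = 5667 J.
ΔU = nCᵥΔT with Cᵥ = 5R/2: ΔU = (4.26)(20.79)(160) = 14167 J.
Q = ΔU + W = 14167 + 5667 = 19834 J.

Q ≈ 19800 J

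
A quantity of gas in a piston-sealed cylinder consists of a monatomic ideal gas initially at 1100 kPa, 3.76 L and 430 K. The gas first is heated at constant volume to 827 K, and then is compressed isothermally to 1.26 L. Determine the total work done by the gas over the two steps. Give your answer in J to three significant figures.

W_total ≈ -8700 J

Step 1 (isochoric): W = 0 (constant volume).
After step 1: P = 2116 kPa (V unchanged).
Step 2 (isothermal): W = P₁V₁ ln(V₂/V₁) = (7955) ln(1.26/3.76) = -8697 J.
W_total = 0 − 8697 = -8697 J.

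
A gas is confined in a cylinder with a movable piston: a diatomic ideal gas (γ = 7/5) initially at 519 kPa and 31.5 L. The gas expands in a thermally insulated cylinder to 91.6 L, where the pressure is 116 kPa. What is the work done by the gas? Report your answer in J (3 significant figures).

W ≈ 14300 J

Adiabatic: W = (P₁V₁ − P₂V₂)/(γ − 1) with γ = 7/5.
P₁V₁ = 16348 J, P₂V₂ = 10626 J.
W = (16348 − 10626) / 0.4 = 14307 J.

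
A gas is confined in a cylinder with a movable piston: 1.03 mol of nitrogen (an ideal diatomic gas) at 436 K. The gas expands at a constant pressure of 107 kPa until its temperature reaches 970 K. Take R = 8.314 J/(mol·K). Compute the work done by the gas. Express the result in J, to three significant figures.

W ≈ 4570 J

Isobaric: W = P ΔV = nR ΔT.
W = (1.03)(8.314)(970 − 436) = 4573 J.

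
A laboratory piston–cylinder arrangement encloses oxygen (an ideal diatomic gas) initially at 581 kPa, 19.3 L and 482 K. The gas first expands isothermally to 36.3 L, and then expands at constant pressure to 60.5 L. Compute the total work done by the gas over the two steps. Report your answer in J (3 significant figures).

Step 1 (isothermal): W = P₁V₁ ln(V₂/V₁) = (11213) ln(36.3/19.3) = 7084 J.
After step 1: P = 308.9 kPa, V = 36.3 L, T = 482 K.
Step 2 (isobaric): W = PΔV = (308.9 kPa)(60.5 − 36.3 L) = 7476 J.
W_total = 7084 + 7476 = 14559 J.

W_total ≈ 14600 J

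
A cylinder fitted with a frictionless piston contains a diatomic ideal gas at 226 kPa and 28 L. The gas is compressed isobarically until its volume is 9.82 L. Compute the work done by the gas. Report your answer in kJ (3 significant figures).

Isobaric: W = P ΔV.
W = (226 kPa)(9.82 − 28 L) = (226)(-18.18) = -4109 J.

W ≈ -4.11 kJ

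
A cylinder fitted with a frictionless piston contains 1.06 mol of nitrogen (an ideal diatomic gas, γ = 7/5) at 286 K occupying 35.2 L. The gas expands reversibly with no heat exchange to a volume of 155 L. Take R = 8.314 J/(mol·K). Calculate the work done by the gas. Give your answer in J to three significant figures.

Adiabatic: TV^(γ−1) = const with γ = 7/5.
T₂ = T₁ (V₁/V₂)^(γ−1) = 286 × (35.2/155)^0.4 = 286 × 0.5527 = 158.1 K.
W_by = nCᵥ(T₁ − T₂) = (1.06)(20.79)(286 − 158.1) = 2819 J.

W ≈ 2820 J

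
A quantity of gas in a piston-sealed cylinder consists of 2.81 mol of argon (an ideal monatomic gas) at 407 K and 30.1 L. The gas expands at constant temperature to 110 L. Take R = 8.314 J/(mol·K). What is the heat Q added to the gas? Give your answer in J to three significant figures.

Isothermal ⇒ ΔU = 0, so Q = W = nRT ln(V₂/V₁).
Q = (2.81)(8.314)(407) ln(110/30.1) = 9508 × 1.296 = 12323 J.

Q ≈ 12300 J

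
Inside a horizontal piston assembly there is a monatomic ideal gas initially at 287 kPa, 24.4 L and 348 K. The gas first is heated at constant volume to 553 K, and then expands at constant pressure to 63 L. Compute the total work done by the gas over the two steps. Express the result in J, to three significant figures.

W_total ≈ 17600 J

Step 1 (isochoric): W = 0 (constant volume).
After step 1: P = 456.1 kPa (V unchanged).
Step 2 (isobaric): W = PΔV = (456.1 kPa)(63 − 24.4 L) = 17604 J.
W_total = 0 + 17604 = 17604 J.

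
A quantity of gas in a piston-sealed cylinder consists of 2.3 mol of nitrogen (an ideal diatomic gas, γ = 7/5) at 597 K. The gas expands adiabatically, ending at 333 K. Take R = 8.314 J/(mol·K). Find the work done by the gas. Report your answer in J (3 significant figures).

W ≈ 12600 J

Adiabatic ⇒ Q = 0, so W_by = −ΔU = nCᵥ(T₁ − T₂).
Cᵥ = 5R/2 = 20.79 J/(mol·K).
W = (2.3)(20.79)(597 − 333) = 12621 J.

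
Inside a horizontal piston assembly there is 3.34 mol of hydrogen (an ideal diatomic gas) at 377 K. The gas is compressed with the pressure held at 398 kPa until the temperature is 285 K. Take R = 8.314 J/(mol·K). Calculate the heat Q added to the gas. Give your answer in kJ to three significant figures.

Isobaric: W = nRΔT = (3.34)(8.314)(-92) = -2555 J.
ΔU = nCᵥΔT with Cᵥ = 5R/2: ΔU = (3.34)(20.79)(-92) = -6387 J.
Q = ΔU + W = -6387 − 2555 = -8942 J.

Q ≈ -8.94 kJ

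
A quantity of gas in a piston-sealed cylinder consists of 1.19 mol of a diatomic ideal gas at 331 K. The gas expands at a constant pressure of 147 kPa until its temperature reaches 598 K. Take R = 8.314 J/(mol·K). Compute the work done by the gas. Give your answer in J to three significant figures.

Isobaric: W = P ΔV = nR ΔT.
W = (1.19)(8.314)(598 − 331) = 2642 J.

W ≈ 2640 J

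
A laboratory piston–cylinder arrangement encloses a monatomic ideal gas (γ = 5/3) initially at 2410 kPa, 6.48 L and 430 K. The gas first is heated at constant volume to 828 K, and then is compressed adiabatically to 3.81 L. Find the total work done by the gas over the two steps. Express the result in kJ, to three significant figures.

W_total ≈ -19.2 kJ

Step 1 (isochoric): W = 0 (constant volume).
After step 1: P = 4641 kPa (V unchanged).
Step 2 (adiabatic): W = (P₁V₁ − P₂V₂)/(γ−1) = (30071 − 42847)/0.667 = -19163 J.
W_total = 0 − 19163 = -19163 J.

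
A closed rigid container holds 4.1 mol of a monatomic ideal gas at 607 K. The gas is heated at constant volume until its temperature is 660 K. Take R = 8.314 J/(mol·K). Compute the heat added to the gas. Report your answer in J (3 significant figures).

Q ≈ 2710 J

Constant volume ⇒ W = 0, so Q = ΔU = nCᵥΔT with Cᵥ = 3R/2 = 12.47 J/(mol·K).
ΔU = (4.1)(12.47)(660 − 607) = 2710 J.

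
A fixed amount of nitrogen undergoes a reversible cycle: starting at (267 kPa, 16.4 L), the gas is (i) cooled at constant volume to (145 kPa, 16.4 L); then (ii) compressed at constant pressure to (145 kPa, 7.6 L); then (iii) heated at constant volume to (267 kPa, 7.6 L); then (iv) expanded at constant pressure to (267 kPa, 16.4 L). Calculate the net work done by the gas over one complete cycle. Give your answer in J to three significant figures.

Constant-volume legs do no work.
W(ii) = (145)(7.6 − 16.4) = -1276 J; W(iv) = (267)(16.4 − 7.6) = 2350 J.
W_net = -1276 + 2350 = 1074 J (the clockwise enclosed area).

W_net ≈ 1070 J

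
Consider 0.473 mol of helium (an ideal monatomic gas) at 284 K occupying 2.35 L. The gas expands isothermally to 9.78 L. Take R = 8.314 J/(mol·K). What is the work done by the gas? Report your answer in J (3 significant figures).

Isothermal: W = nRT ln(V₂/V₁).
W = (0.473)(8.314)(284) × ln(9.78/2.35)
  = 1117 × 1.426
W_by_gas = 1593 J.

W ≈ 1590 J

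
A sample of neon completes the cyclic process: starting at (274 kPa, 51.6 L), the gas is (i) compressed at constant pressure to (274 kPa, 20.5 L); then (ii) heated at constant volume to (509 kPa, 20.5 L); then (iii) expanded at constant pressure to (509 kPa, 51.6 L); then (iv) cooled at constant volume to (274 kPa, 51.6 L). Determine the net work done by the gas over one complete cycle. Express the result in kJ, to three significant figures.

W_net ≈ 7.31 kJ

Constant-volume legs do no work.
W(i) = (274)(20.5 − 51.6) = -8521 J; W(iii) = (509)(51.6 − 20.5) = 15830 J.
W_net = -8521 + 15830 = 7309 J (the clockwise enclosed area).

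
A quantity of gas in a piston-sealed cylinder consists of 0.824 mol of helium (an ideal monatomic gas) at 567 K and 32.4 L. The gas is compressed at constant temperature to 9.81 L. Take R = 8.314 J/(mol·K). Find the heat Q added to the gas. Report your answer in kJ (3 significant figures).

Q ≈ -4.64 kJ

Isothermal ⇒ ΔU = 0, so Q = W = nRT ln(V₂/V₁).
Q = (0.824)(8.314)(567) ln(9.81/32.4) = 3884 × -1.195 = -4641 J.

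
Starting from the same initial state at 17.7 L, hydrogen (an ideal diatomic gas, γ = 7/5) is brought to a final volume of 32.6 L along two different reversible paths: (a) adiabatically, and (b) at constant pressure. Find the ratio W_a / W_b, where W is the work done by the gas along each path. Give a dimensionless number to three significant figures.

Path (a) adiabatic: W = P₁V₁(1 − (V₁/V₂)^(γ−1))/(γ−1) → W_a/(P₁V₁) = 0.5419.
Path (b) isobaric: W = P₁(V₂ − V₁) → W_b/(P₁V₁) = 0.8418.
W_a / W_b = 0.5419 / 0.8418 = 0.6437.

W_a / W_b ≈ 0.644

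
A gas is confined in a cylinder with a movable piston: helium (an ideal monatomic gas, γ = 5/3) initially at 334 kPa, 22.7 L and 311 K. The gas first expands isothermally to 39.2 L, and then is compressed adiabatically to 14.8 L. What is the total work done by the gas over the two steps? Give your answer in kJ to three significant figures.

W_total ≈ -6.26 kJ

Step 1 (isothermal): W = P₁V₁ ln(V₂/V₁) = (7582) ln(39.2/22.7) = 4142 J.
After step 1: P = 193.4 kPa, V = 39.2 L, T = 311 K.
Step 2 (adiabatic): W = (P₁V₁ − P₂V₂)/(γ−1) = (7582 − 14514)/0.667 = -10398 J.
W_total = 4142 − 10398 = -6256 J.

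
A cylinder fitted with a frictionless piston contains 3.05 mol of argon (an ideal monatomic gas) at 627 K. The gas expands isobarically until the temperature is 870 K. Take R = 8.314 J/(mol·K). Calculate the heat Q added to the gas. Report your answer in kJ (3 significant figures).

Q ≈ 15.4 kJ

Isobaric: W = nRΔT = (3.05)(8.314)(243) = 6162 J.
ΔU = nCᵥΔT with Cᵥ = 3R/2: ΔU = (3.05)(12.47)(243) = 9243 J.
Q = ΔU + W = 9243 + 6162 = 15405 J.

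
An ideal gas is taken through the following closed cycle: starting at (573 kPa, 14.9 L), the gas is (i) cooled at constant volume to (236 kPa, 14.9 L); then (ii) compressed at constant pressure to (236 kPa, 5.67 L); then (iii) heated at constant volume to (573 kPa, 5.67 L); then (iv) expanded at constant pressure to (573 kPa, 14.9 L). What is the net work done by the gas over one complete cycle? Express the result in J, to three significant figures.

W_net ≈ 3110 J

Constant-volume legs do no work.
W(ii) = (236)(5.67 − 14.9) = -2178 J; W(iv) = (573)(14.9 − 5.67) = 5289 J.
W_net = -2178 + 5289 = 3111 J (the clockwise enclosed area).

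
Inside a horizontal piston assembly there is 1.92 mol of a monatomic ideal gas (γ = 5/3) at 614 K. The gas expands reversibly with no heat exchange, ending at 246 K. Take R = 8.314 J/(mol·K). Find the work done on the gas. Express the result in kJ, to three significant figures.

Adiabatic ⇒ Q = 0, so W_by = −ΔU = nCᵥ(T₁ − T₂).
Cᵥ = 3R/2 = 12.47 J/(mol·K).
W = (1.92)(12.47)(614 − 246) = 8812 J.
Work on gas = −W_by = -8812 J.

W ≈ -8.81 kJ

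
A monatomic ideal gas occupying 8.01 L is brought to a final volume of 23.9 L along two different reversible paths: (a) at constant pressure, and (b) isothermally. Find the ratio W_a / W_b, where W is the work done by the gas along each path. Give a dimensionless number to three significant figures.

Path (a) isobaric: W = P₁(V₂ − V₁) → W_a/(P₁V₁) = 1.984.
Path (b) isothermal: W = P₁V₁ ln(V₂/V₁) → W_b/(P₁V₁) = 1.093.
W_a / W_b = 1.984 / 1.093 = 1.815.

W_a / W_b ≈ 1.81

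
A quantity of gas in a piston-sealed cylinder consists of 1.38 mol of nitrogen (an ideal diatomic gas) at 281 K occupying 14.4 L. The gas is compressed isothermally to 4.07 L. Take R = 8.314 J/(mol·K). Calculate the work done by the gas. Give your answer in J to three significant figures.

W ≈ -4070 J

Isothermal: W = nRT ln(V₂/V₁).
W = (1.38)(8.314)(281) × ln(4.07/14.4)
  = 3224 × -1.264
W_by_gas = -4074 J.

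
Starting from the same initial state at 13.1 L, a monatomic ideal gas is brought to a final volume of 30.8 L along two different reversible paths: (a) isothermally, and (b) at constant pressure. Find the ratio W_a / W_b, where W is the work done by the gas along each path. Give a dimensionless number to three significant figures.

Path (a) isothermal: W = P₁V₁ ln(V₂/V₁) → W_a/(P₁V₁) = 0.8549.
Path (b) isobaric: W = P₁(V₂ − V₁) → W_b/(P₁V₁) = 1.351.
W_a / W_b = 0.8549 / 1.351 = 0.6327.

W_a / W_b ≈ 0.633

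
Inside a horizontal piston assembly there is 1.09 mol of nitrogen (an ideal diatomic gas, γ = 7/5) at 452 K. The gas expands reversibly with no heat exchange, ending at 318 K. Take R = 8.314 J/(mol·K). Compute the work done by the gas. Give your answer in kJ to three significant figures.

W ≈ 3.04 kJ

Adiabatic ⇒ Q = 0, so W_by = −ΔU = nCᵥ(T₁ − T₂).
Cᵥ = 5R/2 = 20.79 J/(mol·K).
W = (1.09)(20.79)(452 − 318) = 3036 J.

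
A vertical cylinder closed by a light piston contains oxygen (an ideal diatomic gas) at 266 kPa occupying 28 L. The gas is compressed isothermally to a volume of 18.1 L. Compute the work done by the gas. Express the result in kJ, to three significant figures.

Isothermal: W = nRT ln(V₂/V₁) = P₁V₁ ln(V₂/V₁).
P₁V₁ = (266 kPa)(28 L) = 7448 J.
W = 7448 × ln(18.1/28) = 7448 × -0.4363
W_by_gas = -3250 J.

W ≈ -3.25 kJ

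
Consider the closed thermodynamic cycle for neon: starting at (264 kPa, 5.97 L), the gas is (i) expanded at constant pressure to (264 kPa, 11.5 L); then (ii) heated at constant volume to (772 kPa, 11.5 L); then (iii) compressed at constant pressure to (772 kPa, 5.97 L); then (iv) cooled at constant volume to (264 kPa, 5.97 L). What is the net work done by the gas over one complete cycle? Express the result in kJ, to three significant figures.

Constant-volume legs do no work.
W(i) = (264)(11.5 − 5.97) = 1460 J; W(iii) = (772)(5.97 − 11.5) = -4269 J.
W_net = 1460 − 4269 = -2809 J (the counter-clockwise enclosed area).

W_net ≈ -2.81 kJ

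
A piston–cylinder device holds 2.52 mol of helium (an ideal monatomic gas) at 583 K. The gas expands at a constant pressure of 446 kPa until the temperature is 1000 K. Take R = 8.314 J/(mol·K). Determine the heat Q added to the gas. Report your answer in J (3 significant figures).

Isobaric: W = nRΔT = (2.52)(8.314)(417) = 8737 J.
ΔU = nCᵥΔT with Cᵥ = 3R/2: ΔU = (2.52)(12.47)(417) = 13105 J.
Q = ΔU + W = 13105 + 8737 = 21842 J.

Q ≈ 21800 J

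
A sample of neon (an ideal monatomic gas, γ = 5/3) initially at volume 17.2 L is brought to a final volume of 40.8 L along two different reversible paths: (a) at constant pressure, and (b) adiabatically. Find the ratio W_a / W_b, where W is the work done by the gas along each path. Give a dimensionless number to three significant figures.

Path (a) isobaric: W = P₁(V₂ − V₁) → W_a/(P₁V₁) = 1.372.
Path (b) adiabatic: W = P₁V₁(1 − (V₁/V₂)^(γ−1))/(γ−1) → W_b/(P₁V₁) = 0.6567.
W_a / W_b = 1.372 / 0.6567 = 2.09.

W_a / W_b ≈ 2.09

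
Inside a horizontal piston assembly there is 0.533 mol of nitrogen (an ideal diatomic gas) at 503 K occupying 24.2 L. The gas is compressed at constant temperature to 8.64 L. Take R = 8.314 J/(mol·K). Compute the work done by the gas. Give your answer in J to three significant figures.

W ≈ -2300 J

Isothermal: W = nRT ln(V₂/V₁).
W = (0.533)(8.314)(503) × ln(8.64/24.2)
  = 2229 × -1.03
W_by_gas = -2296 J.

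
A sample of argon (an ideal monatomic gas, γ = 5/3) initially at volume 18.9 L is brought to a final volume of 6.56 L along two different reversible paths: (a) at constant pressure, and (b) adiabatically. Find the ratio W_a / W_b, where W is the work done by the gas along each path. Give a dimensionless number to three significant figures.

W_a / W_b ≈ 0.425

Path (a) isobaric: W = P₁(V₂ − V₁) → W_a/(P₁V₁) = -0.6529.
Path (b) adiabatic: W = P₁V₁(1 − (V₁/V₂)^(γ−1))/(γ−1) → W_b/(P₁V₁) = -1.537.
W_a / W_b = -0.6529 / -1.537 = 0.4248.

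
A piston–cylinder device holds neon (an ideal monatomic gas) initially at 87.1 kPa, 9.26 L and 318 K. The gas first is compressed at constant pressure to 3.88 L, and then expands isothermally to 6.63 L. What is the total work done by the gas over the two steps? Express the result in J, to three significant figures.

Step 1 (isobaric): W = PΔV = (87.1 kPa)(3.88 − 9.26 L) = -468.6 J.
After step 1: P = 87.1 kPa, V = 3.88 L, T = 133.2 K.
Step 2 (isothermal): W = P₁V₁ ln(V₂/V₁) = (337.9) ln(6.63/3.88) = 181.1 J.
W_total = -468.6 + 181.1 = -287.5 J.

W_total ≈ -288 J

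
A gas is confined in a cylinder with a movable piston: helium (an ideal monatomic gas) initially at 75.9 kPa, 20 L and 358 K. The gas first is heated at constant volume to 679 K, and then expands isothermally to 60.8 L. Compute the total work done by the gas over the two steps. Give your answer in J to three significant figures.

Step 1 (isochoric): W = 0 (constant volume).
After step 1: P = 144 kPa (V unchanged).
Step 2 (isothermal): W = P₁V₁ ln(V₂/V₁) = (2879) ln(60.8/20) = 3201 J.
W_total = 0 + 3201 = 3201 J.

W_total ≈ 3200 J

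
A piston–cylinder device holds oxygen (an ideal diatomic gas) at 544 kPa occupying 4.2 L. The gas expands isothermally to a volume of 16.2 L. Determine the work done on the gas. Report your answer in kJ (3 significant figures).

Isothermal: W = nRT ln(V₂/V₁) = P₁V₁ ln(V₂/V₁).
P₁V₁ = (544 kPa)(4.2 L) = 2285 J.
W = 2285 × ln(16.2/4.2) = 2285 × 1.35
W_by_gas = 3084 J; work on gas = −W_by = -3084 J.

W ≈ -3.08 kJ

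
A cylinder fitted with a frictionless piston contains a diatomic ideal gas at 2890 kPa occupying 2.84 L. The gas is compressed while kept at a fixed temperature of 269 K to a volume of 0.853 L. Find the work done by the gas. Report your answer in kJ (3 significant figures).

Isothermal: W = nRT ln(V₂/V₁) = P₁V₁ ln(V₂/V₁).
P₁V₁ = (2890 kPa)(2.84 L) = 8208 J.
W = 8208 × ln(0.853/2.84) = 8208 × -1.203
W_by_gas = -9872 J.

W ≈ -9.87 kJ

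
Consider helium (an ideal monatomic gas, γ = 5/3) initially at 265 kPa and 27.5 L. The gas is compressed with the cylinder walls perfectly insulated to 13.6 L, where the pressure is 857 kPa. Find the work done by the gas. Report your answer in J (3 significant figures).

Adiabatic: W = (P₁V₁ − P₂V₂)/(γ − 1) with γ = 5/3.
P₁V₁ = 7288 J, P₂V₂ = 11655 J.
W = (7288 − 11655) / 0.6667 = -6552 J.

W ≈ -6550 J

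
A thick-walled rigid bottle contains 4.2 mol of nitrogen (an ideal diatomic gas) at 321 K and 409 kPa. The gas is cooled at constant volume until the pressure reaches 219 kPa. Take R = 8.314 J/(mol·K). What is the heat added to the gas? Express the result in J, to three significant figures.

Q ≈ -13000 J

Constant volume ⇒ W = 0, so Q = ΔU = nCᵥΔT with Cᵥ = 5R/2 = 20.79 J/(mol·K).
At constant V, T₂/T₁ = P₂/P₁ ⇒ ΔT = T₁(P₂/P₁ − 1) = 321·(219/409 − 1) = -149.1 K.
ΔU = (4.2)(20.79)(-149.1) = -13018 J.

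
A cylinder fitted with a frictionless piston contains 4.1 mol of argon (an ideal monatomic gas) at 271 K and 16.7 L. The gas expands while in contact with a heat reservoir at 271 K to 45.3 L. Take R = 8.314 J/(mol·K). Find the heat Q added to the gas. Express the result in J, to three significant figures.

Q ≈ 9220 J

Isothermal ⇒ ΔU = 0, so Q = W = nRT ln(V₂/V₁).
Q = (4.1)(8.314)(271) ln(45.3/16.7) = 9238 × 0.9979 = 9218 J.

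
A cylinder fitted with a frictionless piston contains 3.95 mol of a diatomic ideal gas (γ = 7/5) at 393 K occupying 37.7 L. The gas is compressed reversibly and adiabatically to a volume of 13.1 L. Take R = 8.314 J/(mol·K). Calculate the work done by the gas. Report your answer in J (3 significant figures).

Adiabatic: TV^(γ−1) = const with γ = 7/5.
T₂ = T₁ (V₁/V₂)^(γ−1) = 393 × (37.7/13.1)^0.4 = 393 × 1.526 = 599.8 K.
W_by = nCᵥ(T₁ − T₂) = (3.95)(20.79)(393 − 599.8) = -16980 J.

W ≈ -17000 J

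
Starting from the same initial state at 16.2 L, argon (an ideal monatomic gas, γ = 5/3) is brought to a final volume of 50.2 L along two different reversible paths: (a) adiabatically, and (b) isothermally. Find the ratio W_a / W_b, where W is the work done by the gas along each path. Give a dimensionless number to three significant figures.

Path (a) adiabatic: W = P₁V₁(1 − (V₁/V₂)^(γ−1))/(γ−1) → W_a/(P₁V₁) = 0.7943.
Path (b) isothermal: W = P₁V₁ ln(V₂/V₁) → W_b/(P₁V₁) = 1.131.
W_a / W_b = 0.7943 / 1.131 = 0.7023.

W_a / W_b ≈ 0.702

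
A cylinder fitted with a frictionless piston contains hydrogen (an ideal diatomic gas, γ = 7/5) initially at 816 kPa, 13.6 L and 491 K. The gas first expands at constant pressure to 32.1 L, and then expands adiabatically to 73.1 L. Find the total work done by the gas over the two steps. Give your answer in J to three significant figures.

W_total ≈ 33500 J

Step 1 (isobaric): W = PΔV = (816 kPa)(32.1 − 13.6 L) = 15096 J.
After step 1: P = 816 kPa, V = 32.1 L, T = 1159 K.
Step 2 (adiabatic): W = (P₁V₁ − P₂V₂)/(γ−1) = (26194 − 18846)/0.4 = 18368 J.
W_total = 15096 + 18368 = 33464 J.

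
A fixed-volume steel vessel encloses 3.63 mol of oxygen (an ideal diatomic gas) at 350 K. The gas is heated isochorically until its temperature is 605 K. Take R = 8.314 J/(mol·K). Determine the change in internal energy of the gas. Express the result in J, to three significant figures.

Constant volume ⇒ W = 0, so Q = ΔU = nCᵥΔT with Cᵥ = 5R/2 = 20.79 J/(mol·K).
ΔU = (3.63)(20.79)(605 − 350) = 19240 J.

ΔU ≈ 19200 J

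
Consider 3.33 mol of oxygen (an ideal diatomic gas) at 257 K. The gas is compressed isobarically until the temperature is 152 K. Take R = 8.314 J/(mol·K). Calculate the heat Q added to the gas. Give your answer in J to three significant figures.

Q ≈ -10200 J

Isobaric: W = nRΔT = (3.33)(8.314)(-105) = -2907 J.
ΔU = nCᵥΔT with Cᵥ = 5R/2: ΔU = (3.33)(20.79)(-105) = -7267 J.
Q = ΔU + W = -7267 − 2907 = -10174 J.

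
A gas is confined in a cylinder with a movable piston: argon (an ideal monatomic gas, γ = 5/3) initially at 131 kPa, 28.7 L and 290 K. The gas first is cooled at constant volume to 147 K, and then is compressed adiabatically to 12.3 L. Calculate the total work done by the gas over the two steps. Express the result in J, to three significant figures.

Step 1 (isochoric): W = 0 (constant volume).
After step 1: P = 66.4 kPa (V unchanged).
Step 2 (adiabatic): W = (P₁V₁ − P₂V₂)/(γ−1) = (1906 − 3353)/0.667 = -2170 J.
W_total = 0 − 2170 = -2170 J.

W_total ≈ -2170 J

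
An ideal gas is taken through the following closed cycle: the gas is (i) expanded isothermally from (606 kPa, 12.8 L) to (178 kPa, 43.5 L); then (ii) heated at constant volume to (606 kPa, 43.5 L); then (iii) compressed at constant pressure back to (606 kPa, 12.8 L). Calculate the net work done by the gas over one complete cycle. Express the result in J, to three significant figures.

Leg (i): W = PᵢVᵢ ln(V_f/Vᵢ) = (7757) ln(43.5/12.8) = 9489 J.
Leg (ii): W = 0.
Leg (iii): W = PΔV = (606)(12.8 − 43.5) = -18604 J.
W_net = 9489 − 18604 = -9115 J.

W_net ≈ -9120 J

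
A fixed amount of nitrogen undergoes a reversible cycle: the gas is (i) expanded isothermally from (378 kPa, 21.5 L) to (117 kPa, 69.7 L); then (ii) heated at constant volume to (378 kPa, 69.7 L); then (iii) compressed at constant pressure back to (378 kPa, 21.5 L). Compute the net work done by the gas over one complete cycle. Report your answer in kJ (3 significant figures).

W_net ≈ -8.66 kJ

Leg (i): W = PᵢVᵢ ln(V_f/Vᵢ) = (8127) ln(69.7/21.5) = 9559 J.
Leg (ii): W = 0.
Leg (iii): W = PΔV = (378)(21.5 − 69.7) = -18220 J.
W_net = 9559 − 18220 = -8661 J.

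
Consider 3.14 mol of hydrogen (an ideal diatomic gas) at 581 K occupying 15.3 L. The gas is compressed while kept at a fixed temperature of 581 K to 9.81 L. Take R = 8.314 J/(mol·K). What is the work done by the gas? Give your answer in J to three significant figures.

Isothermal: W = nRT ln(V₂/V₁).
W = (3.14)(8.314)(581) × ln(9.81/15.3)
  = 15168 × -0.4445
W_by_gas = -6741 J.

W ≈ -6740 J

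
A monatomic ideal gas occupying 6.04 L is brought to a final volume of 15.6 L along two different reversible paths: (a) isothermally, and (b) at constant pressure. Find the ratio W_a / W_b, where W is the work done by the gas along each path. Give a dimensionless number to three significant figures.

W_a / W_b ≈ 0.599

Path (a) isothermal: W = P₁V₁ ln(V₂/V₁) → W_a/(P₁V₁) = 0.9489.
Path (b) isobaric: W = P₁(V₂ − V₁) → W_b/(P₁V₁) = 1.583.
W_a / W_b = 0.9489 / 1.583 = 0.5995.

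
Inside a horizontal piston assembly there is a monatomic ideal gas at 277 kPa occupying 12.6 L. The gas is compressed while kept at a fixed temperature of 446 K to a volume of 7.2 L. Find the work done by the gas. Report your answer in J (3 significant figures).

W ≈ -1950 J

Isothermal: W = nRT ln(V₂/V₁) = P₁V₁ ln(V₂/V₁).
P₁V₁ = (277 kPa)(12.6 L) = 3490 J.
W = 3490 × ln(7.2/12.6) = 3490 × -0.5596
W_by_gas = -1953 J.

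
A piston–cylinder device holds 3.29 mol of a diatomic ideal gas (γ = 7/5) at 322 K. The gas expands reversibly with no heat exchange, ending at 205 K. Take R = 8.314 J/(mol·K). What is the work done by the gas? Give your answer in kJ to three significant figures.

W ≈ 8.00 kJ

Adiabatic ⇒ Q = 0, so W_by = −ΔU = nCᵥ(T₁ − T₂).
Cᵥ = 5R/2 = 20.79 J/(mol·K).
W = (3.29)(20.79)(322 − 205) = 8001 J.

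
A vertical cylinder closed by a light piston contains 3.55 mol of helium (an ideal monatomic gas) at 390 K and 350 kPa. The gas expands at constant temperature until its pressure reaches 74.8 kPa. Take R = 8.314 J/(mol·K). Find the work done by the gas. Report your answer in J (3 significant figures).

Isothermal process: W = nRT ln(V₂/V₁) = nRT ln(P₁/P₂).
W = (3.55)(8.314)(390) × ln(350/74.8)
  = 11511 × ln(4.679) = 11511 × 1.543
W_by_gas = 17762 J.

W ≈ 17800 J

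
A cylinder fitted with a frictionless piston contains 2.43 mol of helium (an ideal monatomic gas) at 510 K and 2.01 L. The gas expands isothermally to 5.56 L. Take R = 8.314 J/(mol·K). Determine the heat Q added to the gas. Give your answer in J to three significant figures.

Isothermal ⇒ ΔU = 0, so Q = W = nRT ln(V₂/V₁).
Q = (2.43)(8.314)(510) ln(5.56/2.01) = 10304 × 1.017 = 10483 J.

Q ≈ 10500 J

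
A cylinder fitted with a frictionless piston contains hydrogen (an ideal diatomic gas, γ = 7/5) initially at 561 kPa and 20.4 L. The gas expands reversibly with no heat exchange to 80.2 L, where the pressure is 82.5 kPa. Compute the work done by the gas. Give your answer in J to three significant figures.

W ≈ 12100 J

Adiabatic: W = (P₁V₁ − P₂V₂)/(γ − 1) with γ = 7/5.
P₁V₁ = 11444 J, P₂V₂ = 6616 J.
W = (11444 − 6616) / 0.4 = 12070 J.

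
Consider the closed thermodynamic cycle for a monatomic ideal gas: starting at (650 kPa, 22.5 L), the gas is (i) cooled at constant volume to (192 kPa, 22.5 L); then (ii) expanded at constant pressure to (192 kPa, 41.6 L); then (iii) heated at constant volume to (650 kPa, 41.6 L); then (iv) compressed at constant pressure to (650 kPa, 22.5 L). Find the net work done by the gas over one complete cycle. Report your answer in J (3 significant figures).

Constant-volume legs do no work.
W(ii) = (192)(41.6 − 22.5) = 3667 J; W(iv) = (650)(22.5 − 41.6) = -12415 J.
W_net = 3667 − 12415 = -8748 J (the counter-clockwise enclosed area).

W_net ≈ -8750 J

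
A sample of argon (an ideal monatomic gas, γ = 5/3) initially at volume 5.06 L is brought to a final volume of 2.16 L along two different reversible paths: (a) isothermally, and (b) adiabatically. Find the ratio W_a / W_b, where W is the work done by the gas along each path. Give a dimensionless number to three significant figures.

W_a / W_b ≈ 0.743

Path (a) isothermal: W = P₁V₁ ln(V₂/V₁) → W_a/(P₁V₁) = -0.8513.
Path (b) adiabatic: W = P₁V₁(1 − (V₁/V₂)^(γ−1))/(γ−1) → W_b/(P₁V₁) = -1.146.
W_a / W_b = -0.8513 / -1.146 = 0.7429.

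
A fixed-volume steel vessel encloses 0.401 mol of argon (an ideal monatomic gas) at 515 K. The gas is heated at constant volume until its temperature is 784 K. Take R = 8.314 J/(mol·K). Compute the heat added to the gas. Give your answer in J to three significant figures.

Q ≈ 1350 J

Constant volume ⇒ W = 0, so Q = ΔU = nCᵥΔT with Cᵥ = 3R/2 = 12.47 J/(mol·K).
ΔU = (0.401)(12.47)(784 − 515) = 1345 J.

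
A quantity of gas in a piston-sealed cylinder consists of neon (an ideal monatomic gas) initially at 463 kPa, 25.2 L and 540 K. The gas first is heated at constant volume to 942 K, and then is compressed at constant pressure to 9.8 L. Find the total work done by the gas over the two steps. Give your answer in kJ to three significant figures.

Step 1 (isochoric): W = 0 (constant volume).
After step 1: P = 807.7 kPa (V unchanged).
Step 2 (isobaric): W = PΔV = (807.7 kPa)(9.8 − 25.2 L) = -12438 J.
W_total = 0 − 12438 = -12438 J.

W_total ≈ -12.4 kJ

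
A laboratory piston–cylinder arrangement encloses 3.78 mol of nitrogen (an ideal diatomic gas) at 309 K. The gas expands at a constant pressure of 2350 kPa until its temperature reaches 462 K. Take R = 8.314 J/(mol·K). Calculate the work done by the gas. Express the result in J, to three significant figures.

W ≈ 4810 J

Isobaric: W = P ΔV = nR ΔT.
W = (3.78)(8.314)(462 − 309) = 4808 J.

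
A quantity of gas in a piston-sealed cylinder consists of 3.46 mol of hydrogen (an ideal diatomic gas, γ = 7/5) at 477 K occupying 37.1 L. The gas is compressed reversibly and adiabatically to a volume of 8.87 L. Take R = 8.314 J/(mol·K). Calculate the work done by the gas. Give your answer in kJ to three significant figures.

W ≈ -26.5 kJ

Adiabatic: TV^(γ−1) = const with γ = 7/5.
T₂ = T₁ (V₁/V₂)^(γ−1) = 477 × (37.1/8.87)^0.4 = 477 × 1.772 = 845.5 K.
W_by = nCᵥ(T₁ − T₂) = (3.46)(20.79)(477 − 845.5) = -26499 J.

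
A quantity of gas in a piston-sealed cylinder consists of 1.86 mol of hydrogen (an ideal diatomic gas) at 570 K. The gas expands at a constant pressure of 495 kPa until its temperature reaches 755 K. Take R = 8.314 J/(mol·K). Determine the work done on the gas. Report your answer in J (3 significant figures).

W ≈ -2860 J

Isobaric: W = P ΔV = nR ΔT.
W = (1.86)(8.314)(755 − 570) = 2861 J.
Work on gas = −W_by = -2861 J.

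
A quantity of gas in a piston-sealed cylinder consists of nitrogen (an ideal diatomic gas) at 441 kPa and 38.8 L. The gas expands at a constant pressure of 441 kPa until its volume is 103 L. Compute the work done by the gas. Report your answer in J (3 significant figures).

Isobaric: W = P ΔV.
W = (441 kPa)(103 − 38.8 L) = (441)(64.2) = 28312 J.

W ≈ 28300 J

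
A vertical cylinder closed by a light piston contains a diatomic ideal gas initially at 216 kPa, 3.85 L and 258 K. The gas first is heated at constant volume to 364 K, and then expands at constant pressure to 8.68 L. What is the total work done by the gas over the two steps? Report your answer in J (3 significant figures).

Step 1 (isochoric): W = 0 (constant volume).
After step 1: P = 304.7 kPa (V unchanged).
Step 2 (isobaric): W = PΔV = (304.7 kPa)(8.68 − 3.85 L) = 1472 J.
W_total = 0 + 1472 = 1472 J.

W_total ≈ 1470 J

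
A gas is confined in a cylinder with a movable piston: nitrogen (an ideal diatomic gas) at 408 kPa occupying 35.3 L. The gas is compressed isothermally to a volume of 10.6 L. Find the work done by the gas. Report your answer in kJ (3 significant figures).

W ≈ -17.3 kJ

Isothermal: W = nRT ln(V₂/V₁) = P₁V₁ ln(V₂/V₁).
P₁V₁ = (408 kPa)(35.3 L) = 14402 J.
W = 14402 × ln(10.6/35.3) = 14402 × -1.203
W_by_gas = -17327 J.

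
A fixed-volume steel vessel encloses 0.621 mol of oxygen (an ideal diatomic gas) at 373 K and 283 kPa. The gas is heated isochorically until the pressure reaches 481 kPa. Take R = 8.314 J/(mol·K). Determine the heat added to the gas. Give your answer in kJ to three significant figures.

Q ≈ 3.37 kJ

Constant volume ⇒ W = 0, so Q = ΔU = nCᵥΔT with Cᵥ = 5R/2 = 20.79 J/(mol·K).
At constant V, T₂/T₁ = P₂/P₁ ⇒ ΔT = T₁(P₂/P₁ − 1) = 373·(481/283 − 1) = 261 K.
ΔU = (0.621)(20.79)(261) = 3368 J.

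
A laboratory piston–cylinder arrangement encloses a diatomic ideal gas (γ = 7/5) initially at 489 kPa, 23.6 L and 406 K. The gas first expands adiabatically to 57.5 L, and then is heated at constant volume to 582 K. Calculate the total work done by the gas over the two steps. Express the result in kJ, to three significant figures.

W_total ≈ 8.65 kJ

Step 1 (adiabatic): W = (P₁V₁ − P₂V₂)/(γ−1) = (11540 − 8082)/0.4 = 8646 J.
Step 2 (isochoric): W = 0 (constant volume).
W_total = 8646 + 0 = 8646 J.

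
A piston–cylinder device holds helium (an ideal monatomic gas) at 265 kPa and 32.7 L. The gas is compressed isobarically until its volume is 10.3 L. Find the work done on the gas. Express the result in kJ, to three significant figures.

W ≈ 5.94 kJ

Isobaric: W = P ΔV.
W = (265 kPa)(10.3 − 32.7 L) = (265)(-22.4) = -5936 J.
Work on gas = −W_by = 5936 J.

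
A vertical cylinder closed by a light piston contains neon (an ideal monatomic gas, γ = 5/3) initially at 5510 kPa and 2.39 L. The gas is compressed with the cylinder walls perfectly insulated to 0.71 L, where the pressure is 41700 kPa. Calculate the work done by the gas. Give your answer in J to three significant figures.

Adiabatic: W = (P₁V₁ − P₂V₂)/(γ − 1) with γ = 5/3.
P₁V₁ = 13169 J, P₂V₂ = 29607 J.
W = (13169 − 29607) / 0.6667 = -24657 J.

W ≈ -24700 J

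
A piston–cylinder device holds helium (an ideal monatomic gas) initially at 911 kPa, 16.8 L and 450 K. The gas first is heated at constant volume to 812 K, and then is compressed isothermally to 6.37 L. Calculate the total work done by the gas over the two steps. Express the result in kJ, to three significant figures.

W_total ≈ -26.8 kJ

Step 1 (isochoric): W = 0 (constant volume).
After step 1: P = 1644 kPa (V unchanged).
Step 2 (isothermal): W = P₁V₁ ln(V₂/V₁) = (27617) ln(6.37/16.8) = -26782 J.
W_total = 0 − 26782 = -26782 J.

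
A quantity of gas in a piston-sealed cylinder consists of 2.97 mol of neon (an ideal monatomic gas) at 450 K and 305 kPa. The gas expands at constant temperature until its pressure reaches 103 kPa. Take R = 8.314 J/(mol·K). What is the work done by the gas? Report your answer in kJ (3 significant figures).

Isothermal process: W = nRT ln(V₂/V₁) = nRT ln(P₁/P₂).
W = (2.97)(8.314)(450) × ln(305/103)
  = 11112 × ln(2.961) = 11112 × 1.086
W_by_gas = 12063 J.

W ≈ 12.1 kJ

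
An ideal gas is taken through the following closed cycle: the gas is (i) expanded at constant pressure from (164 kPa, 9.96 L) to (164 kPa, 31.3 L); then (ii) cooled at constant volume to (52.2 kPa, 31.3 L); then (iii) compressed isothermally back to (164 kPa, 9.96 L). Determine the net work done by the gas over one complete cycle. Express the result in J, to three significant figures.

W_net ≈ 1630 J

Leg (i): W = PΔV = (164)(31.3 − 9.96) = 3500 J.
Leg (ii): W = 0.
Leg (iii): W = PᵢVᵢ ln(V_f/Vᵢ) = (1634) ln(9.96/31.3) = -1871 J.
W_net = 3500 − 1871 = 1629 J.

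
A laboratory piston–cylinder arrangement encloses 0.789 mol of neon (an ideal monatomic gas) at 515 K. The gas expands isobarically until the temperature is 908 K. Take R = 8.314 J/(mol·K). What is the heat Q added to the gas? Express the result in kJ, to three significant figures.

Isobaric: W = nRΔT = (0.789)(8.314)(393) = 2578 J.
ΔU = nCᵥΔT with Cᵥ = 3R/2: ΔU = (0.789)(12.47)(393) = 3867 J.
Q = ΔU + W = 3867 + 2578 = 6445 J.

Q ≈ 6.44 kJ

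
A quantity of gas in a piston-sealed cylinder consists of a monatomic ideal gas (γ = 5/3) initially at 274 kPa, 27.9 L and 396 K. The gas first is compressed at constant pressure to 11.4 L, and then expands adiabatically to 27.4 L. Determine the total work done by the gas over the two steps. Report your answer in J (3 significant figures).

Step 1 (isobaric): W = PΔV = (274 kPa)(11.4 − 27.9 L) = -4521 J.
After step 1: P = 274 kPa, V = 11.4 L, T = 161.8 K.
Step 2 (adiabatic): W = (P₁V₁ − P₂V₂)/(γ−1) = (3124 − 1741)/0.667 = 2074 J.
W_total = -4521 + 2074 = -2447 J.

W_total ≈ -2450 J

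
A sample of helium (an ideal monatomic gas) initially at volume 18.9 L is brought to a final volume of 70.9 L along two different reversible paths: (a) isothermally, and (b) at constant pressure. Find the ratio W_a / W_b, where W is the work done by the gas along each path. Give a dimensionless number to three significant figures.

Path (a) isothermal: W = P₁V₁ ln(V₂/V₁) → W_a/(P₁V₁) = 1.322.
Path (b) isobaric: W = P₁(V₂ − V₁) → W_b/(P₁V₁) = 2.751.
W_a / W_b = 1.322 / 2.751 = 0.4805.

W_a / W_b ≈ 0.481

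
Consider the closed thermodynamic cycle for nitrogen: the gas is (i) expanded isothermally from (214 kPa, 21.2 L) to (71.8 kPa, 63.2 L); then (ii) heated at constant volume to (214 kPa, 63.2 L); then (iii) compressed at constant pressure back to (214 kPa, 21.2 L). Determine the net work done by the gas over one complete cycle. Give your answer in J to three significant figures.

Leg (i): W = PᵢVᵢ ln(V_f/Vᵢ) = (4537) ln(63.2/21.2) = 4956 J.
Leg (ii): W = 0.
Leg (iii): W = PΔV = (214)(21.2 − 63.2) = -8988 J.
W_net = 4956 − 8988 = -4032 J.

W_net ≈ -4030 J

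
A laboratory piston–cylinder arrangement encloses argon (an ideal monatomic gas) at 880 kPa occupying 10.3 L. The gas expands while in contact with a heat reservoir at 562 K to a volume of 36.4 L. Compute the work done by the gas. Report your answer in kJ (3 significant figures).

Isothermal: W = nRT ln(V₂/V₁) = P₁V₁ ln(V₂/V₁).
P₁V₁ = (880 kPa)(10.3 L) = 9064 J.
W = 9064 × ln(36.4/10.3) = 9064 × 1.262
W_by_gas = 11443 J.

W ≈ 11.4 kJ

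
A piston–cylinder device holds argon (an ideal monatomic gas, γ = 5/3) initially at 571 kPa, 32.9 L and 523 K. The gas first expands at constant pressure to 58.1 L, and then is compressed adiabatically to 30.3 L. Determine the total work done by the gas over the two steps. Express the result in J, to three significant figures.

W_total ≈ -12700 J

Step 1 (isobaric): W = PΔV = (571 kPa)(58.1 − 32.9 L) = 14389 J.
After step 1: P = 571 kPa, V = 58.1 L, T = 923.6 K.
Step 2 (adiabatic): W = (P₁V₁ − P₂V₂)/(γ−1) = (33175 − 51204)/0.667 = -27043 J.
W_total = 14389 − 27043 = -12654 J.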